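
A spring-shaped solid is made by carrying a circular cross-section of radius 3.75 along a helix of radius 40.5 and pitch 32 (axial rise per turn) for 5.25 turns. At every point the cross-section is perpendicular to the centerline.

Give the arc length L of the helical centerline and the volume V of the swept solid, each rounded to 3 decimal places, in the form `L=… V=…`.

2πR = 2π·40.5 = 254.469005
per-turn = √(254.469005² + 32²) = √(64754.4745 + 1024) = √65778.4745 = 256.473146
L = 5.25 × 256.473146 = 1346.484015
V = π·3.75² × L = 44.178647 × 1346.484015 = 59485.841575

L=1346.484 V=59485.842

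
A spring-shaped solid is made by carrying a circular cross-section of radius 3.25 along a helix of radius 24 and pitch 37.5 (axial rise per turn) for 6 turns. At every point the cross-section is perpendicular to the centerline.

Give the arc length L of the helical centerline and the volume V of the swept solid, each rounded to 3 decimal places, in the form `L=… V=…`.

2πR = 2π·24 = 150.796447
per-turn = √(150.796447² + 37.5²) = √(22739.5685 + 1406.25) = √24145.8185 = 155.389248
L = 6 × 155.389248 = 932.335491
V = π·3.25² × L = 33.183072 × 932.335491 = 30937.756096

L=932.335 V=30937.756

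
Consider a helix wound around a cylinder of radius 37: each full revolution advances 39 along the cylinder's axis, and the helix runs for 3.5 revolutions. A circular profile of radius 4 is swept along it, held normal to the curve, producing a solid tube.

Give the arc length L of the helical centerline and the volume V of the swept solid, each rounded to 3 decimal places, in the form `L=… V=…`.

2πR = 2π·37 = 232.477856
per-turn = √(232.477856² + 39²) = √(54045.9537 + 1521) = √55566.9537 = 235.726438
L = 3.5 × 235.726438 = 825.042534
V = π·4² × L = 50.265482 × 825.042534 = 41471.161017

L=825.043 V=41471.161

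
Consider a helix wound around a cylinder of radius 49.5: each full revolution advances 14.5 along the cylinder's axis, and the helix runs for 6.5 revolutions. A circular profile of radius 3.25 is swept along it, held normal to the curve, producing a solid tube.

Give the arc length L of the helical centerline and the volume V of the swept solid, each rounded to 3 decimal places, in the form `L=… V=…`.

2πR = 2π·49.5 = 311.017673
per-turn = √(311.017673² + 14.5²) = √(96731.9927 + 210.25) = √96942.2427 = 311.355493
L = 6.5 × 311.355493 = 2023.810702
V = π·3.25² × L = 33.183072 × 2023.810702 = 67156.257039

L=2023.811 V=67156.257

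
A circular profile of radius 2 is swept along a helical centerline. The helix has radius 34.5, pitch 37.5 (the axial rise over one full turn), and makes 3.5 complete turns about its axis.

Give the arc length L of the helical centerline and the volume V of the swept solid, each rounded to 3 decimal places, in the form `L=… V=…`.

2πR = 2π·34.5 = 216.769893
per-turn = √(216.769893² + 37.5²) = √(46989.1866 + 1406.25) = √48395.4366 = 219.989628
L = 3.5 × 219.989628 = 769.963699
V = π·2² × L = 12.566371 × 769.963699 = 9675.649201

L=769.964 V=9675.649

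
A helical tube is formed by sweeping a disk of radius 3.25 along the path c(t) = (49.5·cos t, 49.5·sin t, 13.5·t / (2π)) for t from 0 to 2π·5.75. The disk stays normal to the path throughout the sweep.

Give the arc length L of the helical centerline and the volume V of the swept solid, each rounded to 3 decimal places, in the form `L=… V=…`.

L=1790.036 V=59398.878

2πR = 2π·49.5 = 311.017673
per-turn = √(311.017673² + 13.5²) = √(96731.9927 + 182.25) = √96914.2427 = 311.310525
L = 5.75 × 311.310525 = 1790.035517
V = π·3.25² × L = 33.183072 × 1790.035517 = 59398.878150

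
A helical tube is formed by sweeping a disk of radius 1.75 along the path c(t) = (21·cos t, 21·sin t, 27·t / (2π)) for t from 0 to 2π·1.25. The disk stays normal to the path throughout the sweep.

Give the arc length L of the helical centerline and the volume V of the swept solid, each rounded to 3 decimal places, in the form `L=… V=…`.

2πR = 2π·21 = 131.946891
per-turn = √(131.946891² + 27²) = √(17409.9822 + 729) = √18138.9822 = 134.681039
L = 1.25 × 134.681039 = 168.351298
V = π·1.75² × L = 9.621128 × 168.351298 = 1619.729306

L=168.351 V=1619.729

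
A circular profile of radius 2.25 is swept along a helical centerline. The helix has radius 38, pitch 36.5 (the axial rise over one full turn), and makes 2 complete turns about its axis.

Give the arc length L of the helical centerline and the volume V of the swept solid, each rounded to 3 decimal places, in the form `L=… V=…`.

2πR = 2π·38 = 238.761042
per-turn = √(238.761042² + 36.5²) = √(57006.8350 + 1332.25) = √58339.0850 = 241.534853
L = 2 × 241.534853 = 483.069705
V = π·2.25² × L = 15.904313 × 483.069705 = 7682.891700

L=483.070 V=7682.892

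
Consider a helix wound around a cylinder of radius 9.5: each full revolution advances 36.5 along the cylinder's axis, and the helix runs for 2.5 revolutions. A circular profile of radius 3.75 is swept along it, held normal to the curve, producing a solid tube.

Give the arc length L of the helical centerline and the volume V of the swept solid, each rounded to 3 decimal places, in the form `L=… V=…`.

L=174.914 V=7727.457

2πR = 2π·9.5 = 59.690260
per-turn = √(59.690260² + 36.5²) = √(3562.9272 + 1332.25) = √4895.1772 = 69.965543
L = 2.5 × 69.965543 = 174.913857
V = π·3.75² × L = 44.178647 × 174.913857 = 7727.457497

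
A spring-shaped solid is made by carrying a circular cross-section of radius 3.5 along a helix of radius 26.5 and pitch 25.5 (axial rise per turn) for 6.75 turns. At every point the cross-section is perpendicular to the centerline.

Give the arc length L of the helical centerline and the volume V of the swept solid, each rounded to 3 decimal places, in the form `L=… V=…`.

2πR = 2π·26.5 = 166.504411
per-turn = √(166.504411² + 25.5²) = √(27723.7188 + 650.25) = √28373.9688 = 168.445744
L = 6.75 × 168.445744 = 1137.008774
V = π·3.5² × L = 38.484510 × 1137.008774 = 43757.225534

L=1137.009 V=43757.226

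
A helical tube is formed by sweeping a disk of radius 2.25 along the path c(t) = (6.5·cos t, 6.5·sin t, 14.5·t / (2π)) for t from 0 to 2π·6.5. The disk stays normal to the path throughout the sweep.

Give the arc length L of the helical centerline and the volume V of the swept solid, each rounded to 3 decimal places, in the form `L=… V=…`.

2πR = 2π·6.5 = 40.840704
per-turn = √(40.840704² + 14.5²) = √(1667.9631 + 210.25) = √1878.2131 = 43.338356
L = 6.5 × 43.338356 = 281.699317
V = π·2.25² × L = 15.904313 × 281.699317 = 4480.234059

L=281.699 V=4480.234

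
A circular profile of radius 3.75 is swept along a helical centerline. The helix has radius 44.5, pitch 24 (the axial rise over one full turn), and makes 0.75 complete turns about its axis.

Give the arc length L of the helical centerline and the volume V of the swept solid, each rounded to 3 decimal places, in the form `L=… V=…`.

L=210.472 V=9298.387

2πR = 2π·44.5 = 279.601746
per-turn = √(279.601746² + 24²) = √(78177.1365 + 576) = √78753.1365 = 280.629892
L = 0.75 × 280.629892 = 210.472419
V = π·3.75² × L = 44.178647 × 210.472419 = 9298.386648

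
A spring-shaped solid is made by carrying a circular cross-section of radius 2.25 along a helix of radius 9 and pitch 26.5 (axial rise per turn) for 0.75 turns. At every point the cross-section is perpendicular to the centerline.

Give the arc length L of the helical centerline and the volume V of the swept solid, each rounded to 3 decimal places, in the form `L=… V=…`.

2πR = 2π·9 = 56.548668
per-turn = √(56.548668² + 26.5²) = √(3197.7518 + 702.25) = √3900.0018 = 62.449995
L = 0.75 × 62.449995 = 46.837496
V = π·2.25² × L = 15.904313 × 46.837496 = 744.918187

L=46.837 V=744.918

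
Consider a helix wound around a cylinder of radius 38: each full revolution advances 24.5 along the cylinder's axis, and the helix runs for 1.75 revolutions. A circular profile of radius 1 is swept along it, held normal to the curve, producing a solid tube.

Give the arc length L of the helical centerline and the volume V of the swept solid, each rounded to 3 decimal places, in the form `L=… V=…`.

2πR = 2π·38 = 238.761042
per-turn = √(238.761042² + 24.5²) = √(57006.8350 + 600.25) = √57607.0850 = 240.014760
L = 1.75 × 240.014760 = 420.025830
V = π·1² × L = 3.141593 × 420.025830 = 1319.550062

L=420.026 V=1319.550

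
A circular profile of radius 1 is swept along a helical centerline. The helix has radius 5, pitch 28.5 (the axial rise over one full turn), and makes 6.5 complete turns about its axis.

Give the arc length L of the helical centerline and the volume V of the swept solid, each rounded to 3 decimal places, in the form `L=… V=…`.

2πR = 2π·5 = 31.415927
per-turn = √(31.415927² + 28.5²) = √(986.9604 + 812.25) = √1799.2104 = 42.417101
L = 6.5 × 42.417101 = 275.711155
V = π·1² × L = 3.141593 × 275.711155 = 866.172140

L=275.711 V=866.172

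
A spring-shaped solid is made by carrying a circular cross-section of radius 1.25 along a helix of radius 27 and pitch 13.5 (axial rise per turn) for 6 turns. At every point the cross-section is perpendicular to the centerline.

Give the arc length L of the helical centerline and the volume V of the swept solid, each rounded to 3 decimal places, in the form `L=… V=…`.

L=1021.094 V=5012.283

2πR = 2π·27 = 169.646003
per-turn = √(169.646003² + 13.5²) = √(28779.7664 + 182.25) = √28962.0164 = 170.182304
L = 6 × 170.182304 = 1021.093821
V = π·1.25² × L = 4.908739 × 1021.093821 = 5012.282574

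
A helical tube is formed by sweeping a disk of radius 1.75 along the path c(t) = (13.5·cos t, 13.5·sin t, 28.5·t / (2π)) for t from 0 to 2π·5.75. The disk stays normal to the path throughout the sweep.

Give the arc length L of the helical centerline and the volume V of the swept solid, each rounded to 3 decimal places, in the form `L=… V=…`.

2πR = 2π·13.5 = 84.823002
per-turn = √(84.823002² + 28.5²) = √(7194.9416 + 812.25) = √8007.1916 = 89.482912
L = 5.75 × 89.482912 = 514.526746
V = π·1.75² × L = 9.621128 × 514.526746 = 4950.327428

L=514.527 V=4950.327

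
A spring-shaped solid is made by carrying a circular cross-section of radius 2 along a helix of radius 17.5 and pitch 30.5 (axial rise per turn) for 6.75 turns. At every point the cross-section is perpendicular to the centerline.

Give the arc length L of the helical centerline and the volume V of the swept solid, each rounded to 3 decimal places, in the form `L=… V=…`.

2πR = 2π·17.5 = 109.955743
per-turn = √(109.955743² + 30.5²) = √(12090.2654 + 930.25) = √13020.5154 = 114.107473
L = 6.75 × 114.107473 = 770.225443
V = π·2² × L = 12.566371 × 770.225443 = 9678.938369

L=770.225 V=9678.938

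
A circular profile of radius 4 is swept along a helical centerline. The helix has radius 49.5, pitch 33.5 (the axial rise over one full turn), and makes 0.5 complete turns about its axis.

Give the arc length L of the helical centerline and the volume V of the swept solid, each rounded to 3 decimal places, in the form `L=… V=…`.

L=156.408 V=7861.939

2πR = 2π·49.5 = 311.017673
per-turn = √(311.017673² + 33.5²) = √(96731.9927 + 1122.25) = √97854.2427 = 312.816628
L = 0.5 × 312.816628 = 156.408314
V = π·4² × L = 50.265482 × 156.408314 = 7861.939363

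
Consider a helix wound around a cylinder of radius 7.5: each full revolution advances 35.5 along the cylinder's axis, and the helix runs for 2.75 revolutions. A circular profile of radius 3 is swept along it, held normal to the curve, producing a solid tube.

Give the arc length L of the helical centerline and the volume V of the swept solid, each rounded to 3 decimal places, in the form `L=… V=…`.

2πR = 2π·7.5 = 47.123890
per-turn = √(47.123890² + 35.5²) = √(2220.6610 + 1260.25) = √3480.9110 = 58.999246
L = 2.75 × 58.999246 = 162.247926
V = π·3² × L = 28.274334 × 162.247926 = 4587.452020

L=162.248 V=4587.452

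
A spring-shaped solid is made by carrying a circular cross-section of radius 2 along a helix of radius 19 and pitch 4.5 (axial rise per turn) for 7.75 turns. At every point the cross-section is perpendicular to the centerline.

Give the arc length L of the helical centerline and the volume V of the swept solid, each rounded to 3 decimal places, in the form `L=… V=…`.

L=925.856 V=11634.651

2πR = 2π·19 = 119.380521
per-turn = √(119.380521² + 4.5²) = √(14251.7088 + 20.25) = √14271.9588 = 119.465304
L = 7.75 × 119.465304 = 925.856103
V = π·2² × L = 12.566371 × 925.856103 = 11634.650921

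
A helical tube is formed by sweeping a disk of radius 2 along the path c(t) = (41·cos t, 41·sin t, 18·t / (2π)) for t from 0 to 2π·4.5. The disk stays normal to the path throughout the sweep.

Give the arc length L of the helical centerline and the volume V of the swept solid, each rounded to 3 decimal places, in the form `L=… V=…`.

L=1162.074 V=14603.054

2πR = 2π·41 = 257.610598
per-turn = √(257.610598² + 18²) = √(66363.2200 + 324) = √66687.2200 = 258.238688
L = 4.5 × 258.238688 = 1162.074096
V = π·2² × L = 12.566371 × 1162.074096 = 14603.053773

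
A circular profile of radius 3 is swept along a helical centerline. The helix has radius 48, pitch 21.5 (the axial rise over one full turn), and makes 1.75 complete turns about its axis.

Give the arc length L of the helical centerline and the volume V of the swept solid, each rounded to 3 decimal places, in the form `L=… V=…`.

L=529.127 V=14960.713

2πR = 2π·48 = 301.592895
per-turn = √(301.592895² + 21.5²) = √(90958.2742 + 462.25) = √91420.5242 = 302.358271
L = 1.75 × 302.358271 = 529.126975
V = π·3² × L = 28.274334 × 529.126975 = 14960.712746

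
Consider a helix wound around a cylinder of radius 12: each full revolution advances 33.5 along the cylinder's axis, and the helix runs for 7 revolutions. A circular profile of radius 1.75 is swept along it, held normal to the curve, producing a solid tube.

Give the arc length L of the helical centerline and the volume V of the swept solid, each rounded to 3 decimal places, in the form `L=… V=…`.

L=577.538 V=5556.565

2πR = 2π·12 = 75.398224
per-turn = √(75.398224² + 33.5²) = √(5684.8921 + 1122.25) = √6807.1421 = 82.505407
L = 7 × 82.505407 = 577.537847
V = π·1.75² × L = 9.621128 × 577.537847 = 5556.565262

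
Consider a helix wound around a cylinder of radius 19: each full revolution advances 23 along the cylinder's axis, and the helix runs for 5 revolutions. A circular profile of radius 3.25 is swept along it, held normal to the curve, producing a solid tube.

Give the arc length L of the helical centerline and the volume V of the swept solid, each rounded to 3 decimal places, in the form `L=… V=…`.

L=607.880 V=20171.316

2πR = 2π·19 = 119.380521
per-turn = √(119.380521² + 23²) = √(14251.7088 + 529) = √14780.7088 = 121.575938
L = 5 × 121.575938 = 607.879691
V = π·3.25² × L = 33.183072 × 607.879691 = 20171.315803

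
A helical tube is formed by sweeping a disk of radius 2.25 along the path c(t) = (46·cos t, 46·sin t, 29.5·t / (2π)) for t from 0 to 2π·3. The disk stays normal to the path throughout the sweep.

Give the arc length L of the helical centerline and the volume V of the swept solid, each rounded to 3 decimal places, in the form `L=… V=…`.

L=871.584 V=13861.950

2πR = 2π·46 = 289.026524
per-turn = √(289.026524² + 29.5²) = √(83536.3317 + 870.25) = √84406.5817 = 290.528108
L = 3 × 290.528108 = 871.584325
V = π·2.25² × L = 15.904313 × 871.584325 = 13861.949737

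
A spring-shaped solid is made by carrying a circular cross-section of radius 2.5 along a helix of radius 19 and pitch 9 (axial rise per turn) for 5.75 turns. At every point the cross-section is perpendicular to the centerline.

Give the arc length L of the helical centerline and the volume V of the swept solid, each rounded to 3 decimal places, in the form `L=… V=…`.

2πR = 2π·19 = 119.380521
per-turn = √(119.380521² + 9²) = √(14251.7088 + 81) = √14332.7088 = 119.719291
L = 5.75 × 119.719291 = 688.385926
V = π·2.5² × L = 19.634954 × 688.385926 = 13516.426051

L=688.386 V=13516.426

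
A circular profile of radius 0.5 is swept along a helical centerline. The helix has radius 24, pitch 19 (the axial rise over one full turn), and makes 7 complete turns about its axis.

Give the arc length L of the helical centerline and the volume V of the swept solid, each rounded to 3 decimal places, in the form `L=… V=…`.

2πR = 2π·24 = 150.796447
per-turn = √(150.796447² + 19²) = √(22739.5685 + 361) = √23100.5685 = 151.988712
L = 7 × 151.988712 = 1063.920983
V = π·0.5² × L = 0.785398 × 1063.920983 = 835.601586

L=1063.921 V=835.602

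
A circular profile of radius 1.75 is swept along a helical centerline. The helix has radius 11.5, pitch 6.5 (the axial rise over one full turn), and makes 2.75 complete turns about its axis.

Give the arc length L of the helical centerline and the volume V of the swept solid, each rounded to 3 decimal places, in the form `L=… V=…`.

L=199.508 V=1919.493

2πR = 2π·11.5 = 72.256631
per-turn = √(72.256631² + 6.5²) = √(5221.0207 + 42.25) = √5263.2707 = 72.548403
L = 2.75 × 72.548403 = 199.508107
V = π·1.75² × L = 9.621128 × 199.508107 = 1919.492938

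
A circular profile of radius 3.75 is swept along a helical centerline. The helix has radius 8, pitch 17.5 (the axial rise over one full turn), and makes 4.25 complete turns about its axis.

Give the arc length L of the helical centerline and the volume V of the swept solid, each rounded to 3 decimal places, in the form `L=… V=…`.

2πR = 2π·8 = 50.265482
per-turn = √(50.265482² + 17.5²) = √(2526.6187 + 306.25) = √2832.8687 = 53.224700
L = 4.25 × 53.224700 = 226.204976
V = π·3.75² × L = 44.178647 × 226.204976 = 9993.429735

L=226.205 V=9993.430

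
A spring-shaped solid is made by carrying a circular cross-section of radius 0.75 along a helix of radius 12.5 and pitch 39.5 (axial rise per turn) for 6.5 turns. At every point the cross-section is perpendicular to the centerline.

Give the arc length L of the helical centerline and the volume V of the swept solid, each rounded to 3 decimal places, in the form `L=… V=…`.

L=571.437 V=1009.812

2πR = 2π·12.5 = 78.539816
per-turn = √(78.539816² + 39.5²) = √(6168.5028 + 1560.25) = √7728.7528 = 87.913325
L = 6.5 × 87.913325 = 571.436614
V = π·0.75² × L = 1.767146 × 571.436614 = 1009.811851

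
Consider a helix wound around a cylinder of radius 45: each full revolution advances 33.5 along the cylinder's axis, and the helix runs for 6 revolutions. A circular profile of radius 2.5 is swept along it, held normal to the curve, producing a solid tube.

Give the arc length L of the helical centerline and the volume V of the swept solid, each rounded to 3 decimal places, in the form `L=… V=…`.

2πR = 2π·45 = 282.743339
per-turn = √(282.743339² + 33.5²) = √(79943.7956 + 1122.25) = √81066.0456 = 284.720996
L = 6 × 284.720996 = 1708.325977
V = π·2.5² × L = 19.634954 × 1708.325977 = 33542.902119

L=1708.326 V=33542.902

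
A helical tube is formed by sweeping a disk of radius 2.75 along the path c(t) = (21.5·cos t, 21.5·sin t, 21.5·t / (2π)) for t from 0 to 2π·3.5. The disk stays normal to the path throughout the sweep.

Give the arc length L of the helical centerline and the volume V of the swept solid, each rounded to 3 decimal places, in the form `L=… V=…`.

2πR = 2π·21.5 = 135.088484
per-turn = √(135.088484² + 21.5²) = √(18248.8985 + 462.25) = √18711.1485 = 136.788700
L = 3.5 × 136.788700 = 478.760451
V = π·2.75² × L = 23.758294 × 478.760451 = 11374.531766

L=478.760 V=11374.532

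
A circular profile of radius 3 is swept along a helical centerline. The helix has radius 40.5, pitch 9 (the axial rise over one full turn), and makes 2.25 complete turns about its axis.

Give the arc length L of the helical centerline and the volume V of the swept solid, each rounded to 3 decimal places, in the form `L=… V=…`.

L=572.913 V=16198.740

2πR = 2π·40.5 = 254.469005
per-turn = √(254.469005² + 9²) = √(64754.4745 + 81) = √64835.4745 = 254.628110
L = 2.25 × 254.628110 = 572.913248
V = π·3² × L = 28.274334 × 572.913248 = 16198.740455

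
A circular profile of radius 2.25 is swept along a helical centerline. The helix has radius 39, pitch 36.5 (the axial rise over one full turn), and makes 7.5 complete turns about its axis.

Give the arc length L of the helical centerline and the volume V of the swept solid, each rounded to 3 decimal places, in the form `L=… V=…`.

2πR = 2π·39 = 245.044227
per-turn = √(245.044227² + 36.5²) = √(60046.6732 + 1332.25) = √61378.9232 = 247.747701
L = 7.5 × 247.747701 = 1858.107755
V = π·2.25² × L = 15.904313 × 1858.107755 = 29551.926966

L=1858.108 V=29551.927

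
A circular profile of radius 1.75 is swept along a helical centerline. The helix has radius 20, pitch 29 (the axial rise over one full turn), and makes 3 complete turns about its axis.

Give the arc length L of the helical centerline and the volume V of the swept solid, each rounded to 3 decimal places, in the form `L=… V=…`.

2πR = 2π·20 = 125.663706
per-turn = √(125.663706² + 29²) = √(15791.3670 + 841) = √16632.3670 = 128.966535
L = 3 × 128.966535 = 386.899604
V = π·1.75² × L = 9.621128 × 386.899604 = 3722.410418

L=386.900 V=3722.410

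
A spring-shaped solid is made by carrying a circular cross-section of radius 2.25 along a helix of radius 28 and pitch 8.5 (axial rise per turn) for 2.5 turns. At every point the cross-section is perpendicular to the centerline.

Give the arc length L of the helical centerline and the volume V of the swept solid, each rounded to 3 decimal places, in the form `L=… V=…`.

L=440.336 V=7003.242

2πR = 2π·28 = 175.929189
per-turn = √(175.929189² + 8.5²) = √(30951.0794 + 72.25) = √31023.3294 = 176.134407
L = 2.5 × 176.134407 = 440.336018
V = π·2.25² × L = 15.904313 × 440.336018 = 7003.241771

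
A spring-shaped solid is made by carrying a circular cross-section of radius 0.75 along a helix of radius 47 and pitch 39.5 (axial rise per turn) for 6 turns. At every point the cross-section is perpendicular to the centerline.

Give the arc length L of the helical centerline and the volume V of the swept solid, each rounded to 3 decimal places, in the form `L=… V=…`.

2πR = 2π·47 = 295.309709
per-turn = √(295.309709² + 39.5²) = √(87207.8245 + 1560.25) = √88768.0745 = 297.939716
L = 6 × 297.939716 = 1787.638297
V = π·0.75² × L = 1.767146 × 1787.638297 = 3159.017630

L=1787.638 V=3159.018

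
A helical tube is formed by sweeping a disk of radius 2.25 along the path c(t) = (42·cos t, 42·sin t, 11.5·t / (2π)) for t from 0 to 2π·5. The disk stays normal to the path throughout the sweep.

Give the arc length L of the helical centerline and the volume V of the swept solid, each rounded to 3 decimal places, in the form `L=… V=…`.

L=1320.721 V=21005.163

2πR = 2π·42 = 263.893783
per-turn = √(263.893783² + 11.5²) = √(69639.9287 + 132.25) = √69772.1787 = 264.144238
L = 5 × 264.144238 = 1320.721192
V = π·2.25² × L = 15.904313 × 1320.721192 = 21005.162967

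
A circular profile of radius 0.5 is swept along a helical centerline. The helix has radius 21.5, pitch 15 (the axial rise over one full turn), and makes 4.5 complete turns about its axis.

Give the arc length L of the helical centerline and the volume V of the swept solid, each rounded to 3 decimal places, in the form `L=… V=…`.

2πR = 2π·21.5 = 135.088484
per-turn = √(135.088484² + 15²) = √(18248.8985 + 225) = √18473.8985 = 135.918720
L = 4.5 × 135.918720 = 611.634242
V = π·0.5² × L = 0.785398 × 611.634242 = 480.376410

L=611.634 V=480.376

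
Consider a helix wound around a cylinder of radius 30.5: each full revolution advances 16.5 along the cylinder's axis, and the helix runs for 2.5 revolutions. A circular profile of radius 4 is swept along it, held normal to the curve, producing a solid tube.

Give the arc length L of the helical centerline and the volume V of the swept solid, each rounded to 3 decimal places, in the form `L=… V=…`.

2πR = 2π·30.5 = 191.637152
per-turn = √(191.637152² + 16.5²) = √(36724.7980 + 272.25) = √36997.0480 = 192.346167
L = 2.5 × 192.346167 = 480.865418
V = π·4² × L = 50.265482 × 480.865418 = 24170.932213

L=480.865 V=24170.932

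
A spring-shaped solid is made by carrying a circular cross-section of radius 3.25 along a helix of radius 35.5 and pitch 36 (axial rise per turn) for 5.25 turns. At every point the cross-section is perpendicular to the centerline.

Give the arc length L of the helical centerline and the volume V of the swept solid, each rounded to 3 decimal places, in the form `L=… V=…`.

2πR = 2π·35.5 = 223.053078
per-turn = √(223.053078² + 36²) = √(49752.6758 + 1296) = √51048.6758 = 225.939540
L = 5.25 × 225.939540 = 1186.182586
V = π·3.25² × L = 33.183072 × 1186.182586 = 39361.182621

L=1186.183 V=39361.183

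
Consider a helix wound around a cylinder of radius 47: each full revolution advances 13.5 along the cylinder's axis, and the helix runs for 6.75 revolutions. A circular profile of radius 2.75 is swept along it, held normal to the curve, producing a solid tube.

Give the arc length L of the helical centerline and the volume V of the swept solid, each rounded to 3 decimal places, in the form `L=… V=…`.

2πR = 2π·47 = 295.309709
per-turn = √(295.309709² + 13.5²) = √(87207.8245 + 182.25) = √87390.0745 = 295.618123
L = 6.75 × 295.618123 = 1995.422328
V = π·2.75² × L = 23.758294 × 1995.422328 = 47407.831217

L=1995.422 V=47407.831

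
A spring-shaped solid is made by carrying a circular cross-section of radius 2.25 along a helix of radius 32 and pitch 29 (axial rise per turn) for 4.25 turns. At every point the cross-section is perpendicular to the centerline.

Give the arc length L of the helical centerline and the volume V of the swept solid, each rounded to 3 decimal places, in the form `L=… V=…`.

2πR = 2π·32 = 201.061930
per-turn = √(201.061930² + 29²) = √(40425.8996 + 841) = √41266.8996 = 203.142560
L = 4.25 × 203.142560 = 863.355879
V = π·2.25² × L = 15.904313 × 863.355879 = 13731.081971

L=863.356 V=13731.082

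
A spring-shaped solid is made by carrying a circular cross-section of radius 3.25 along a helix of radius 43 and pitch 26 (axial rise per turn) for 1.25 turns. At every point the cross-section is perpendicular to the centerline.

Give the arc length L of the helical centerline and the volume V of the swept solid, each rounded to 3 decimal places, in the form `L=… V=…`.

2πR = 2π·43 = 270.176968
per-turn = √(270.176968² + 26²) = √(72995.5942 + 676) = √73671.5942 = 271.425117
L = 1.25 × 271.425117 = 339.281396
V = π·3.25² × L = 33.183072 × 339.281396 = 11258.399138

L=339.281 V=11258.399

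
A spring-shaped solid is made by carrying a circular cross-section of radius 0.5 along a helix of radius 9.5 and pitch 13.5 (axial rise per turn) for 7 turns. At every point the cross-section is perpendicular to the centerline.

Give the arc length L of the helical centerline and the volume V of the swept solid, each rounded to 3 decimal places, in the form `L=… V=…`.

2πR = 2π·9.5 = 59.690260
per-turn = √(59.690260² + 13.5²) = √(3562.9272 + 182.25) = √3745.1772 = 61.197853
L = 7 × 61.197853 = 428.384970
V = π·0.5² × L = 0.785398 × 428.384970 = 336.452768

L=428.385 V=336.453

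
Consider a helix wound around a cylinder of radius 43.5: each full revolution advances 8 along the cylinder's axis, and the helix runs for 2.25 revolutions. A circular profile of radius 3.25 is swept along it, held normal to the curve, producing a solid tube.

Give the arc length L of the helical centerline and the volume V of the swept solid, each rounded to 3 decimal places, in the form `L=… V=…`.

2πR = 2π·43.5 = 273.318561
per-turn = √(273.318561² + 8²) = √(74703.0357 + 64) = √74767.0357 = 273.435615
L = 2.25 × 273.435615 = 615.230134
V = π·3.25² × L = 33.183072 × 615.230134 = 20415.226095

L=615.230 V=20415.226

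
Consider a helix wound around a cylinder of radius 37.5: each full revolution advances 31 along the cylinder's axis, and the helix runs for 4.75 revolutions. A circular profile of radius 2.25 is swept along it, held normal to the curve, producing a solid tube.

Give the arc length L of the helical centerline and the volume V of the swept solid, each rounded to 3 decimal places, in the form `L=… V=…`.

2πR = 2π·37.5 = 235.619449
per-turn = √(235.619449² + 31²) = √(55516.5248 + 961) = √56477.5248 = 237.650005
L = 4.75 × 237.650005 = 1128.837523
V = π·2.25² × L = 15.904313 × 1128.837523 = 17953.385069

L=1128.838 V=17953.385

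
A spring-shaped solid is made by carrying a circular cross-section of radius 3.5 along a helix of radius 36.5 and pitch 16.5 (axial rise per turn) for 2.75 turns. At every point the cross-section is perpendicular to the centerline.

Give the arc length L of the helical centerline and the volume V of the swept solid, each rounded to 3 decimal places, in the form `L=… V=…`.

L=632.305 V=24333.945

2πR = 2π·36.5 = 229.336264
per-turn = √(229.336264² + 16.5²) = √(52595.1219 + 272.25) = √52867.3719 = 229.929058
L = 2.75 × 229.929058 = 632.304910
V = π·3.5² × L = 38.484510 × 632.304910 = 24333.944649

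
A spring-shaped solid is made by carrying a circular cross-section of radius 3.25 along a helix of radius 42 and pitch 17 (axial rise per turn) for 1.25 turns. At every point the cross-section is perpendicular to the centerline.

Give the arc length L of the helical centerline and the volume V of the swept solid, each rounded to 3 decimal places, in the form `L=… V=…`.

L=330.551 V=10968.697

2πR = 2π·42 = 263.893783
per-turn = √(263.893783² + 17²) = √(69639.9287 + 289) = √69928.9287 = 264.440785
L = 1.25 × 264.440785 = 330.550981
V = π·3.25² × L = 33.183072 × 330.550981 = 10968.697135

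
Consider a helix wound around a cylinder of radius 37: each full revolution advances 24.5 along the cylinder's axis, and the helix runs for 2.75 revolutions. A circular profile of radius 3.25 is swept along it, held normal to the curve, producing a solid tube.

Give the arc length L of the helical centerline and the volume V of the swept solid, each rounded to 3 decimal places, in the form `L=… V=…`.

2πR = 2π·37 = 232.477856
per-turn = √(232.477856² + 24.5²) = √(54045.9537 + 600.25) = √54646.2037 = 233.765275
L = 2.75 × 233.765275 = 642.854506
V = π·3.25² × L = 33.183072 × 642.854506 = 21331.887607

L=642.855 V=21331.888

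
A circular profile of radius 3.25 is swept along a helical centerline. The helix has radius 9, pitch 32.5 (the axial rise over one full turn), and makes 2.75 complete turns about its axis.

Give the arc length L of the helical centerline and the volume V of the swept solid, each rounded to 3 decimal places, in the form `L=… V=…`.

2πR = 2π·9 = 56.548668
per-turn = √(56.548668² + 32.5²) = √(3197.7518 + 1056.25) = √4254.0018 = 65.222709
L = 2.75 × 65.222709 = 179.362451
V = π·3.25² × L = 33.183072 × 179.362451 = 5951.797196

L=179.362 V=5951.797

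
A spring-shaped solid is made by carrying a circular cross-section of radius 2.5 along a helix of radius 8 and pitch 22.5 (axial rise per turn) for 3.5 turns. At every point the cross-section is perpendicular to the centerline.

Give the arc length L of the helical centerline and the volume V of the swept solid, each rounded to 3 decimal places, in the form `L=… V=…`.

2πR = 2π·8 = 50.265482
per-turn = √(50.265482² + 22.5²) = √(2526.6187 + 506.25) = √3032.8687 = 55.071487
L = 3.5 × 55.071487 = 192.750206
V = π·2.5² × L = 19.634954 × 192.750206 = 3784.641444

L=192.750 V=3784.641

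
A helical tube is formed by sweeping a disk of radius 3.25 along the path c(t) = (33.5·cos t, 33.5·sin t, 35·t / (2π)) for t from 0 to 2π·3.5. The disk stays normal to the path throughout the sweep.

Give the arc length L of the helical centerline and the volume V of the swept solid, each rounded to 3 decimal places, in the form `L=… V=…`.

L=746.819 V=24781.741

2πR = 2π·33.5 = 210.486708
per-turn = √(210.486708² + 35²) = √(44304.6542 + 1225) = √45529.6542 = 213.376789
L = 3.5 × 213.376789 = 746.818762
V = π·3.25² × L = 33.183072 × 746.818762 = 24781.741055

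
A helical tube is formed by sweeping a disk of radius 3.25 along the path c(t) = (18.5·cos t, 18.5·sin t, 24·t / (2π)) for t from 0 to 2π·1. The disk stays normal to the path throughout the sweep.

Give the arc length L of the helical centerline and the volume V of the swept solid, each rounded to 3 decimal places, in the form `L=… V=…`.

2πR = 2π·18.5 = 116.238928
per-turn = √(116.238928² + 24²) = √(13511.4884 + 576) = √14087.4884 = 118.690726
L = 1 × 118.690726 = 118.690726
V = π·3.25² × L = 33.183072 × 118.690726 = 3938.522953

L=118.691 V=3938.523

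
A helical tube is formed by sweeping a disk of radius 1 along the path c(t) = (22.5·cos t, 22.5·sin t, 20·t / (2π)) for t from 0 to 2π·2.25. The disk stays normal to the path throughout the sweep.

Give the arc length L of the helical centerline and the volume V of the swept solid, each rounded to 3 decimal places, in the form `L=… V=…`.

L=321.254 V=1009.248

2πR = 2π·22.5 = 141.371669
per-turn = √(141.371669² + 20²) = √(19985.9489 + 400) = √20385.9489 = 142.779371
L = 2.25 × 142.779371 = 321.253586
V = π·1² × L = 3.141593 × 321.253586 = 1009.247905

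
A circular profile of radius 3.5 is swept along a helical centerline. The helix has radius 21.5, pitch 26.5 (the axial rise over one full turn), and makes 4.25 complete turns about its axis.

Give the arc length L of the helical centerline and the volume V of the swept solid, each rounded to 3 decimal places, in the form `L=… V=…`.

2πR = 2π·21.5 = 135.088484
per-turn = √(135.088484² + 26.5²) = √(18248.8985 + 702.25) = √18951.1485 = 137.663171
L = 4.25 × 137.663171 = 585.068475
V = π·3.5² × L = 38.484510 × 585.068475 = 22516.073581

L=585.068 V=22516.074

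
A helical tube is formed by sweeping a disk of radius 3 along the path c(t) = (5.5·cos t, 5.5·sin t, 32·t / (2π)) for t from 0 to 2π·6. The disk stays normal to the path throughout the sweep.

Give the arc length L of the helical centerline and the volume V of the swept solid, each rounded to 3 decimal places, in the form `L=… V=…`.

L=282.588 V=7989.988

2πR = 2π·5.5 = 34.557519
per-turn = √(34.557519² + 32²) = √(1194.2221 + 1024) = √2218.2221 = 47.098006
L = 6 × 47.098006 = 282.588034
V = π·3² × L = 28.274334 × 282.588034 = 7989.988415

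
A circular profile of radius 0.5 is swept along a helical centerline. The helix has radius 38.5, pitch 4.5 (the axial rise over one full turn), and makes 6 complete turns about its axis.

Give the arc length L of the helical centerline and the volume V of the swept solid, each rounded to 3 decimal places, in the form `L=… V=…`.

L=1451.667 V=1140.137

2πR = 2π·38.5 = 241.902634
per-turn = √(241.902634² + 4.5²) = √(58516.8845 + 20.25) = √58537.1345 = 241.944486
L = 6 × 241.944486 = 1451.666918
V = π·0.5² × L = 0.785398 × 1451.666918 = 1140.136532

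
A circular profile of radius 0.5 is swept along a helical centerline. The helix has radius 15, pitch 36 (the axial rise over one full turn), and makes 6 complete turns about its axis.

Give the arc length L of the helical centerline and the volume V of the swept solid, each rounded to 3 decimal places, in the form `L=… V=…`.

L=605.336 V=475.429

2πR = 2π·15 = 94.247780
per-turn = √(94.247780² + 36²) = √(8882.6440 + 1296) = √10178.6440 = 100.889266
L = 6 × 100.889266 = 605.335595
V = π·0.5² × L = 0.785398 × 605.335595 = 475.429465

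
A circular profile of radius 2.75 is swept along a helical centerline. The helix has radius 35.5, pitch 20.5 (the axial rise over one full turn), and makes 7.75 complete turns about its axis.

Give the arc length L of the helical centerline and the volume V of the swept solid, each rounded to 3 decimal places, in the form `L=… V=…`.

L=1735.947 V=41243.136

2πR = 2π·35.5 = 223.053078
per-turn = √(223.053078² + 20.5²) = √(49752.6758 + 420.25) = √50172.9258 = 223.993138
L = 7.75 × 223.993138 = 1735.946818
V = π·2.75² × L = 23.758294 × 1735.946818 = 41243.135640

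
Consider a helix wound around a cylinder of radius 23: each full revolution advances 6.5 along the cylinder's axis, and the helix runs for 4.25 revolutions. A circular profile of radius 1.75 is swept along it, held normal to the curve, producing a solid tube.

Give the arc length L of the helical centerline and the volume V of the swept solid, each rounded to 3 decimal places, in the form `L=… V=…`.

2πR = 2π·23 = 144.513262
per-turn = √(144.513262² + 6.5²) = √(20884.0829 + 42.25) = √20926.3329 = 144.659369
L = 4.25 × 144.659369 = 614.802316
V = π·1.75² × L = 9.621128 × 614.802316 = 5915.091474

L=614.802 V=5915.091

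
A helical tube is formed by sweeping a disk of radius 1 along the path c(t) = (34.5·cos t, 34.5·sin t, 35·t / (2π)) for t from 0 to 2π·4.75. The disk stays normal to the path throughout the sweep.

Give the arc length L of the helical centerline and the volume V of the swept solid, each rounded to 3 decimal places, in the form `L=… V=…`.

L=1042.992 V=3276.656

2πR = 2π·34.5 = 216.769893
per-turn = √(216.769893² + 35²) = √(46989.1866 + 1225) = √48214.1866 = 219.577291
L = 4.75 × 219.577291 = 1042.992130
V = π·1² × L = 3.141593 × 1042.992130 = 3276.656415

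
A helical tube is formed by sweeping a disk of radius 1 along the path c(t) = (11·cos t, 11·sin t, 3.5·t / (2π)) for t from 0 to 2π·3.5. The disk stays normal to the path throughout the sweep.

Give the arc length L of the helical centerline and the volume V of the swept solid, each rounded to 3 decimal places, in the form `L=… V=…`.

L=242.213 V=760.933

2πR = 2π·11 = 69.115038
per-turn = √(69.115038² + 3.5²) = √(4776.8885 + 12.25) = √4789.1385 = 69.203602
L = 3.5 × 69.203602 = 242.212607
V = π·1² × L = 3.141593 × 242.212607 = 760.933347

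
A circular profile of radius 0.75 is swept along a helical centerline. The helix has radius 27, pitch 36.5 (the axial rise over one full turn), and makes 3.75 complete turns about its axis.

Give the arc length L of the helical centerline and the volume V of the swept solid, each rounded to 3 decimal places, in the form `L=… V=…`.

L=650.731 V=1149.936

2πR = 2π·27 = 169.646003
per-turn = √(169.646003² + 36.5²) = √(28779.7664 + 1332.25) = √30112.0164 = 173.528143
L = 3.75 × 173.528143 = 650.730536
V = π·0.75² × L = 1.767146 × 650.730536 = 1149.935778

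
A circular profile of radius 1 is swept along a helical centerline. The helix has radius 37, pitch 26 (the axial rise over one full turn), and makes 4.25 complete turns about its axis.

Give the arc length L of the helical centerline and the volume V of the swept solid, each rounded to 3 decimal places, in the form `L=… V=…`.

2πR = 2π·37 = 232.477856
per-turn = √(232.477856² + 26²) = √(54045.9537 + 676) = √54721.9537 = 233.927240
L = 4.25 × 233.927240 = 994.190771
V = π·1² × L = 3.141593 × 994.190771 = 3123.342422

L=994.191 V=3123.342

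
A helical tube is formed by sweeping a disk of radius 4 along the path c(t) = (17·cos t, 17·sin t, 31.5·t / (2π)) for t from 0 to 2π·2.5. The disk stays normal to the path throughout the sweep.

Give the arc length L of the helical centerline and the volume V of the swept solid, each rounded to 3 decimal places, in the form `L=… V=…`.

L=278.405 V=13994.172

2πR = 2π·17 = 106.814150
per-turn = √(106.814150² + 31.5²) = √(11409.2627 + 992.25) = √12401.5127 = 111.362079
L = 2.5 × 111.362079 = 278.405198
V = π·4² × L = 50.265482 × 278.405198 = 13994.171598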